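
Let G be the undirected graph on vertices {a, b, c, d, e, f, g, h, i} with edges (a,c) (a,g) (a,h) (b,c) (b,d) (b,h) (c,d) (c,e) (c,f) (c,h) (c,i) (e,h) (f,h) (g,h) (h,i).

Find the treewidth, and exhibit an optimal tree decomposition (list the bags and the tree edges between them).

Treewidth 2.
Bags: B1 = {c, f, h}  B2 = {b, c, h}  B3 = {b, c, d}  B4 = {a, c, h}  B5 = {c, h, i}  B6 = {a, g, h}  B7 = {c, e, h}
Tree: B1–B2, B2–B3, B1–B4, B2–B5, B4–B6, B2–B7

Each bag holds 3 vertices, so the decomposition has width 2, which upper-bounds the treewidth. On the other hand G contains the 3-clique {b, c, d}. A clique must lie in a single bag of any decomposition, so no decomposition can have width below 2. Hence tw(G) = 2 exactly.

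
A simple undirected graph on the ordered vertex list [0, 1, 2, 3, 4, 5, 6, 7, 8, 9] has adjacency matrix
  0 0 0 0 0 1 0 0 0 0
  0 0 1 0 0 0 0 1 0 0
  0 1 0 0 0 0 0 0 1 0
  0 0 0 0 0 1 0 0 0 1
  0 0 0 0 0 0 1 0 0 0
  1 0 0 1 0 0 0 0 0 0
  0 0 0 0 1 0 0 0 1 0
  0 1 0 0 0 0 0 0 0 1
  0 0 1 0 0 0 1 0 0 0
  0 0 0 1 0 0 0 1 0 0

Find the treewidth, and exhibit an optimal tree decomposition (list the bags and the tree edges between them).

Treewidth 1.
One optimal decomposition is:
Bags: B1 = {0, 5}  B2 = {3, 5}  B3 = {3, 9}  B4 = {7, 9}  B5 = {1, 7}  B6 = {1, 2}  B7 = {2, 8}  B8 = {6, 8}  B9 = {4, 6}
Tree: B1–B2, B2–B3, B3–B4, B4–B5, B5–B6, B6–B7, B7–B8, B8–B9

Each bag holds 2 vertices, so the decomposition has width 1, which upper-bounds the treewidth. Since G has at least one edge (e.g. 0–5), it is not an edgeless graph, so tw(G) ≥ 1. Hence tw(G) = 1 exactly.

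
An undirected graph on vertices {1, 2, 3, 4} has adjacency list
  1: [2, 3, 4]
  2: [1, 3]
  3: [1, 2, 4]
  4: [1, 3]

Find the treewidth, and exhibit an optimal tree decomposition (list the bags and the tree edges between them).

Treewidth 2.
One such decomposition:
Bags: B1 = {1, 3, 4}  B2 = {1, 2, 3}
Tree: B1–B2

The largest bag has 3 vertices, giving width 2; this decomposition certifies tw(G) ≤ 2. For the lower bound, the 3 vertices {1, 2, 3} are pairwise adjacent, and any tree decomposition puts a clique entirely inside one bag — forcing width ≥ 2. The upper and lower bounds meet at 2, so that is the treewidth.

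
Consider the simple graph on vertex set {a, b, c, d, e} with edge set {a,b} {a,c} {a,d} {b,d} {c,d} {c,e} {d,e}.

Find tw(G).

2

A width-2 tree decomposition is:
Bags: B1 = {a, c, d}  B2 = {c, d, e}  B3 = {a, b, d}
Tree: B1–B2, B1–B3
Each bag holds 3 vertices, so the decomposition has width 2, which upper-bounds the treewidth. On the other hand G contains the 3-clique {c, d, e}. A clique must lie in a single bag of any decomposition, so no decomposition can have width below 2. Hence tw(G) = 2 exactly.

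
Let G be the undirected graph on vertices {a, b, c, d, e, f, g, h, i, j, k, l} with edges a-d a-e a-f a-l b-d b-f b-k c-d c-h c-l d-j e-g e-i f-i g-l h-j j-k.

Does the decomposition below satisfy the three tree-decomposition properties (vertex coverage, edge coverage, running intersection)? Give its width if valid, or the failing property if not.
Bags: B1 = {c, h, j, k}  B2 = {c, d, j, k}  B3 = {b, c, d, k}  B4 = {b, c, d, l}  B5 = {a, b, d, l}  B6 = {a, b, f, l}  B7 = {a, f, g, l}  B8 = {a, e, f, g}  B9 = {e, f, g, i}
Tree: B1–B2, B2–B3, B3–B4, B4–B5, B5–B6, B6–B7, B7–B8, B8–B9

Yes; width 3.

Checking the three conditions: (i) the bags cover all of {a, b, c, d, e, f, g, h, i, j, k, l}; (ii) for each edge, some bag contains both endpoints; (iii) the bags containing any fixed vertex form a subtree. All hold, so the decomposition is valid with width 4 − 1 = 3.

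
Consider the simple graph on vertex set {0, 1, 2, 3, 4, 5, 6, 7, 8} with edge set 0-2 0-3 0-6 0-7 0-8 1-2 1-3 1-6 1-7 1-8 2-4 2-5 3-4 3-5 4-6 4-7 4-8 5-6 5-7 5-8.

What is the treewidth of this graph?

4

A width-4 tree decomposition is:
Bags: B1 = {0, 1, 4, 5, 7}  B2 = {0, 1, 3, 4, 5}  B3 = {0, 1, 2, 4, 5}  B4 = {0, 1, 4, 5, 6}  B5 = {0, 1, 4, 5, 8}
Tree: B1–B2, B2–B3, B3–B4, B4–B5
The largest bag has 5 vertices, giving width 4; this decomposition certifies tw(G) ≤ 4. For the lower bound: the 5 vertex sets {4,7}, {1,3}, {0,2}, {5}, {6} are disjoint, each induces a connected subgraph, and every pair is joined by at least one edge of G. Contracting each set to a single vertex therefore yields K_{5} as a minor, and since treewidth is minor-monotone, tw(G) ≥ tw(K_{5}) = 4. Hence tw(G) = 4 exactly.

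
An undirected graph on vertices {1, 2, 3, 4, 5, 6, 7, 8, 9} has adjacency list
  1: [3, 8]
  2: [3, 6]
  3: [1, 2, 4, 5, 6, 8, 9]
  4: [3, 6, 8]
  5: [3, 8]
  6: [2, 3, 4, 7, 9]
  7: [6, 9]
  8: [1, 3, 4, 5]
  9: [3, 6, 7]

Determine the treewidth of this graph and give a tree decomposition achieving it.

Treewidth 2.
One such decomposition:
Bags: B1 = {3, 4, 6}  B2 = {3, 6, 9}  B3 = {3, 4, 8}  B4 = {1, 3, 8}  B5 = {6, 7, 9}  B6 = {3, 5, 8}  B7 = {2, 3, 6}
Tree: B1–B2, B1–B3, B3–B4, B2–B5, B3–B6, B2–B7

Each bag holds 3 vertices, so the decomposition has width 2, which upper-bounds the treewidth. Conversely, {1, 3, 8} is a clique of size 3, and the vertices of any clique must share a bag in every tree decomposition; so some bag has ≥ 3 vertices and tw(G) ≥ 2. Therefore the treewidth is 2.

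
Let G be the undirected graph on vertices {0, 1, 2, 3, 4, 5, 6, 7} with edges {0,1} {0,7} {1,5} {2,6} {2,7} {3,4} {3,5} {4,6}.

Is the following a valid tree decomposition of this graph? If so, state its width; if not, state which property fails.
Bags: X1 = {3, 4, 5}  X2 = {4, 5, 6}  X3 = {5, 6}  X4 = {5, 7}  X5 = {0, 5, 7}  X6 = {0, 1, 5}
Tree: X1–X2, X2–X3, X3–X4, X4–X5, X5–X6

No — vertex 2 appears in no bag.

A tree decomposition must satisfy three properties: every vertex lies in some bag; for every edge, both endpoints lie together in some bag; and for every vertex, the bags containing it form a connected subtree. Here vertex 2 appears in no bag, so the decomposition is invalid.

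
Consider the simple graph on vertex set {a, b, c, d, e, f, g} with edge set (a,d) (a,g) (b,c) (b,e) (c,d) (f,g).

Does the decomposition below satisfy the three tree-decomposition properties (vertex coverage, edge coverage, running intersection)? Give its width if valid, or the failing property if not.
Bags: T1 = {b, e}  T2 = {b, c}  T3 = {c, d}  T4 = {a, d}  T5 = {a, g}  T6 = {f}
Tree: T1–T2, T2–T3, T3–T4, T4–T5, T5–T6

No — edge (g,f) lies in no bag.

A tree decomposition must satisfy three properties: every vertex lies in some bag; for every edge, both endpoints lie together in some bag; and for every vertex, the bags containing it form a connected subtree. Here edge (g,f) lies in no bag, so the decomposition is invalid.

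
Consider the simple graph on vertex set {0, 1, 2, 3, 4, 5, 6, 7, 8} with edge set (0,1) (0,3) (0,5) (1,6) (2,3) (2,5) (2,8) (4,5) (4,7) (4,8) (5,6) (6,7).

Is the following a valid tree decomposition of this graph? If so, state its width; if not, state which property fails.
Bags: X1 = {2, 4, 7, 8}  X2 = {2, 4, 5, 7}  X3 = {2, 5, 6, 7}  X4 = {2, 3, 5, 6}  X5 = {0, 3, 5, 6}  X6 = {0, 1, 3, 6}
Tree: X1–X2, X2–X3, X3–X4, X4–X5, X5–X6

Yes; width 3.

Every vertex of G appears in some bag (union = {0, 1, 2, 3, 4, 5, 6, 7, 8}); every edge is covered by a bag; and for each vertex v the set of bags containing v is connected in the bag tree. The decomposition is therefore valid. The largest bag has 4 vertices, so the width is 3.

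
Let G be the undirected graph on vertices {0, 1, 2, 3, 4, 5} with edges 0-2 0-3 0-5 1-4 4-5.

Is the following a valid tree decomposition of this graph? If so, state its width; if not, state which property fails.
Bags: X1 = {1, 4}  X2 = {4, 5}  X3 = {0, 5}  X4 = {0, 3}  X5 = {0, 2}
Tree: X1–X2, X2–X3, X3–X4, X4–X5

Yes; width 1.

Vertex coverage: the bags together contain {0, 1, 2, 3, 4, 5}, the full vertex set. Edge coverage: each edge of G has both endpoints in at least one bag. Running intersection: for every vertex, the bags containing it form a connected subtree. All three properties hold, so this is a valid tree decomposition of width max|bag| − 1 = 1, and hence tw(G) ≤ 1.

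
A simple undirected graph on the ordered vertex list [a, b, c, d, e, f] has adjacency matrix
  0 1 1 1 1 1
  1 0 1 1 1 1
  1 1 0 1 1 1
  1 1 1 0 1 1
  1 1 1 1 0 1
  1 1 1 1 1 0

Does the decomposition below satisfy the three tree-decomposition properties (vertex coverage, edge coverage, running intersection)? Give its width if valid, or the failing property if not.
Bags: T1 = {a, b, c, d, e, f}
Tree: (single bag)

Yes; width 5.

Every vertex of G appears in some bag (union = {a, b, c, d, e, f}); every edge is covered by a bag; and for each vertex v the set of bags containing v is connected in the bag tree. The decomposition is therefore valid. The largest bag has 6 vertices, so the width is 5.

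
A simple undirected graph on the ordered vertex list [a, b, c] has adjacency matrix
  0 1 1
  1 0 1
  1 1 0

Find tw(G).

2

A width-2 tree decomposition is:
Bags: B1 = {a, b, c}
Tree: (single bag)
A single bag containing all 3 vertices is trivially a valid decomposition of width 2. Conversely, {a, b, c} is a clique of size 3, and the vertices of any clique must share a bag in every tree decomposition; so some bag has ≥ 3 vertices and tw(G) ≥ 2. Hence tw(G) = 2 exactly.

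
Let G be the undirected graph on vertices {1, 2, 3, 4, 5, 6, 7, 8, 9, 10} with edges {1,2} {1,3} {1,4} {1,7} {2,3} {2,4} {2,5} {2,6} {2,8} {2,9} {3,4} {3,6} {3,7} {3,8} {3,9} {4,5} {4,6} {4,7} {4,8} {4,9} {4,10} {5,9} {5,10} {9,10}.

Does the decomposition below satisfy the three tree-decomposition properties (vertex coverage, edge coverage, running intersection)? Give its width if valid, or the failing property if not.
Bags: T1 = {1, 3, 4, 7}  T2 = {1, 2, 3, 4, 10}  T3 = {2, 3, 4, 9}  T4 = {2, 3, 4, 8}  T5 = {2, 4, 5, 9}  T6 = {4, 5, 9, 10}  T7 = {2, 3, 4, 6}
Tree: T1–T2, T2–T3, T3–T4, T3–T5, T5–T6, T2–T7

No — bags containing vertex 10 are not connected in the tree.

A tree decomposition must satisfy three properties: every vertex lies in some bag; for every edge, both endpoints lie together in some bag; and for every vertex, the bags containing it form a connected subtree. Here bags containing vertex 10 are not connected in the tree, so the decomposition is invalid.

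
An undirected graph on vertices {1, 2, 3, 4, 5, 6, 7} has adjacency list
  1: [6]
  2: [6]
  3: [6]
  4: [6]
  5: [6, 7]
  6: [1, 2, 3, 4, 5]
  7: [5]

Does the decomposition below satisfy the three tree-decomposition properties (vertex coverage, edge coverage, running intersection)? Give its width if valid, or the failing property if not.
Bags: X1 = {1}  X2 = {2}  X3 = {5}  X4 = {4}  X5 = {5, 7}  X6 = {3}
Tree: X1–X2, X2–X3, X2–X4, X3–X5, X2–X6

A tree decomposition must satisfy three properties: every vertex lies in some bag; for every edge, both endpoints lie together in some bag; and for every vertex, the bags containing it form a connected subtree. Here vertex 6 appears in no bag, so the decomposition is invalid.

No — vertex 6 appears in no bag.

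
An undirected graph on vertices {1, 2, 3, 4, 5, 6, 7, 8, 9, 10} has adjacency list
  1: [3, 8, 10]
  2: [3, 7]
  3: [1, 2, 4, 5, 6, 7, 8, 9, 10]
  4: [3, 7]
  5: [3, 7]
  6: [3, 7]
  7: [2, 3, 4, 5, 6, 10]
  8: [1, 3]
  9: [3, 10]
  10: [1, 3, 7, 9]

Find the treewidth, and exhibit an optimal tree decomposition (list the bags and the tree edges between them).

The largest bag has 3 vertices, giving width 2; this decomposition certifies tw(G) ≤ 2. On the other hand G contains the 3-clique {1, 3, 8}. A clique must lie in a single bag of any decomposition, so no decomposition can have width below 2. The upper and lower bounds meet at 2, so that is the treewidth.

Treewidth 2.
One optimal decomposition is:
Bags: B1 = {3, 7, 10}  B2 = {2, 3, 7}  B3 = {3, 9, 10}  B4 = {3, 5, 7}  B5 = {1, 3, 10}  B6 = {3, 6, 7}  B7 = {3, 4, 7}  B8 = {1, 3, 8}
Tree: B1–B2, B1–B3, B1–B4, B3–B5, B1–B6, B6–B7, B5–B8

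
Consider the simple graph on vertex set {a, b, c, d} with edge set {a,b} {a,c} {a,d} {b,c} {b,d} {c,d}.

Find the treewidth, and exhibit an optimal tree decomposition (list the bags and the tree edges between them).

A single bag containing all 4 vertices is trivially a valid decomposition of width 3. Conversely, {a, b, c, d} is a clique of size 4, and the vertices of any clique must share a bag in every tree decomposition; so some bag has ≥ 4 vertices and tw(G) ≥ 3. The upper and lower bounds meet at 3, so that is the treewidth.

Treewidth 3.
One such decomposition:
Bags: B1 = {a, b, c, d}
Tree: (single bag)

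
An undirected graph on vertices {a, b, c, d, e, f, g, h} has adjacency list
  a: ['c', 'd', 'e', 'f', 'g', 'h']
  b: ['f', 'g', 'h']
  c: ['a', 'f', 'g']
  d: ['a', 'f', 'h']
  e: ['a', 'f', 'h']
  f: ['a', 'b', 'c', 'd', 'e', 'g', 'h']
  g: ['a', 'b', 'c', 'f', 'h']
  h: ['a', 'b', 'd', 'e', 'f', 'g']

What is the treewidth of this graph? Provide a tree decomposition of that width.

Each bag holds 4 vertices, so the decomposition has width 3, which upper-bounds the treewidth. On the other hand G contains the 4-clique {a, d, f, h}. A clique must lie in a single bag of any decomposition, so no decomposition can have width below 3. Combining the bounds, tw(G) = 3.

Treewidth 3.
One optimal decomposition is:
Bags: B1 = {b, f, g, h}  B2 = {a, f, g, h}  B3 = {a, e, f, h}  B4 = {a, c, f, g}  B5 = {a, d, f, h}
Tree: B1–B2, B2–B3, B2–B4, B2–B5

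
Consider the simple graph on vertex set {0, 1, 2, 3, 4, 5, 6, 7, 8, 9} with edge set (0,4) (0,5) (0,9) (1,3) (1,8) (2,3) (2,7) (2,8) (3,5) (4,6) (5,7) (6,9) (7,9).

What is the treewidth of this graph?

2

A width-2 tree decomposition is:
Bags: B1 = {0, 4, 6}  B2 = {0, 6, 9}  B3 = {0, 5, 9}  B4 = {5, 7, 9}  B5 = {3, 5, 7}  B6 = {2, 3, 7}  B7 = {1, 2, 3}  B8 = {1, 2, 8}
Tree: B1–B2, B2–B3, B3–B4, B4–B5, B5–B6, B6–B7, B7–B8
The largest bag has 3 vertices, giving width 2; this decomposition certifies tw(G) ≤ 2. The edges 4–6–9–0–4 form a cycle, so G is not a tree and its treewidth is at least 2. The upper and lower bounds meet at 2, so that is the treewidth.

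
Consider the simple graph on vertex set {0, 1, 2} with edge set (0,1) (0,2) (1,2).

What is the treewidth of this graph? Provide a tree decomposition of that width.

A single bag containing all 3 vertices is trivially a valid decomposition of width 2. For the lower bound, the 3 vertices {0, 1, 2} are pairwise adjacent, and any tree decomposition puts a clique entirely inside one bag — forcing width ≥ 2. Combining the bounds, tw(G) = 2.

Treewidth 2.
One optimal decomposition is:
Bags: B1 = {0, 1, 2}
Tree: (single bag)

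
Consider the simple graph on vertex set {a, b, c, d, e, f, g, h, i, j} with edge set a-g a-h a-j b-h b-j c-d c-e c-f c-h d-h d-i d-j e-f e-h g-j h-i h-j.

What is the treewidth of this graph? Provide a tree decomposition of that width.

Treewidth 2.
Bags: B1 = {c, d, h}  B2 = {c, e, h}  B3 = {d, h, j}  B4 = {c, e, f}  B5 = {d, h, i}  B6 = {b, h, j}  B7 = {a, h, j}  B8 = {a, g, j}
Tree: B1–B2, B1–B3, B2–B4, B3–B5, B3–B6, B3–B7, B7–B8

Every bag has size at most 3, so the width is 3 − 1 = 2 and tw(G) ≤ 2. Conversely, {a, g, j} is a clique of size 3, and the vertices of any clique must share a bag in every tree decomposition; so some bag has ≥ 3 vertices and tw(G) ≥ 2. The upper and lower bounds meet at 2, so that is the treewidth.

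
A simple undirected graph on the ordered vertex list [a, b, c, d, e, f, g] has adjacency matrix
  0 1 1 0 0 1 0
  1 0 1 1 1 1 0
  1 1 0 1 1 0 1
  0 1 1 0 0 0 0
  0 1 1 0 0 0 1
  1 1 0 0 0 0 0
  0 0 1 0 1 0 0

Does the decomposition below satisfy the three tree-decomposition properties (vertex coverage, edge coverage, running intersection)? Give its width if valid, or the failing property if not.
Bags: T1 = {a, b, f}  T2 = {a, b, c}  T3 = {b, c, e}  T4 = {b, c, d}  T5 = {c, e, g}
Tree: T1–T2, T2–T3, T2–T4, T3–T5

Vertex coverage: the bags together contain {a, b, c, d, e, f, g}, the full vertex set. Edge coverage: each edge of G has both endpoints in at least one bag. Running intersection: for every vertex, the bags containing it form a connected subtree. All three properties hold, so this is a valid tree decomposition of width max|bag| − 1 = 2, and hence tw(G) ≤ 2.

Yes; width 2.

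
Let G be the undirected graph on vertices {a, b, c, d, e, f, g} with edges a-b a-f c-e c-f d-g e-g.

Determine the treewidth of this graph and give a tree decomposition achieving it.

The largest bag has 2 vertices, giving width 1; this decomposition certifies tw(G) ≤ 1. Since G has at least one edge (e.g. b–a), it is not an edgeless graph, so tw(G) ≥ 1. Combining the bounds, tw(G) = 1.

Treewidth 1.
Bags: B1 = {a, b}  B2 = {a, f}  B3 = {c, f}  B4 = {c, e}  B5 = {e, g}  B6 = {d, g}
Tree: B1–B2, B2–B3, B3–B4, B4–B5, B5–B6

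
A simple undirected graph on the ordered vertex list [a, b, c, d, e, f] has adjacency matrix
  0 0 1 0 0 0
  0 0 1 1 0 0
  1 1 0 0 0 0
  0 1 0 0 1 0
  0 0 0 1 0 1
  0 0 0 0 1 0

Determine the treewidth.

1

A width-1 tree decomposition is:
Bags: B1 = {e, f}  B2 = {d, e}  B3 = {b, d}  B4 = {b, c}  B5 = {a, c}
Tree: B1–B2, B2–B3, B3–B4, B4–B5
Each bag holds 2 vertices, so the decomposition has width 1, which upper-bounds the treewidth. G has an edge, so its treewidth is at least 1. Hence tw(G) = 1 exactly.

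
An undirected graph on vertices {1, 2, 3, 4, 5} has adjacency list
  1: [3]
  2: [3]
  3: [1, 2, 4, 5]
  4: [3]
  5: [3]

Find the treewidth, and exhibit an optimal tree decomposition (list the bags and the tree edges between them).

Treewidth 1.
Bags: B1 = {2, 3}  B2 = {3, 5}  B3 = {1, 3}  B4 = {3, 4}
Tree: B1–B2, B1–B3, B2–B4

Each bag holds 2 vertices, so the decomposition has width 1, which upper-bounds the treewidth. Since G has at least one edge (e.g. 3–2), it is not an edgeless graph, so tw(G) ≥ 1. Therefore the treewidth is 1.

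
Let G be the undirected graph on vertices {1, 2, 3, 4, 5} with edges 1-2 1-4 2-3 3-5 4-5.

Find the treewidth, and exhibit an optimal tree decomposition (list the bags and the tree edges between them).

Treewidth 2.
One such decomposition:
Bags: B1 = {3, 4, 5}  B2 = {1, 3, 4}  B3 = {1, 2, 3}
Tree: B1–B2, B2–B3

The largest bag has 3 vertices, giving width 2; this decomposition certifies tw(G) ≤ 2. The edges 3–5–4–1–2–3 form a cycle, so G is not a tree and its treewidth is at least 2. Hence tw(G) = 2 exactly.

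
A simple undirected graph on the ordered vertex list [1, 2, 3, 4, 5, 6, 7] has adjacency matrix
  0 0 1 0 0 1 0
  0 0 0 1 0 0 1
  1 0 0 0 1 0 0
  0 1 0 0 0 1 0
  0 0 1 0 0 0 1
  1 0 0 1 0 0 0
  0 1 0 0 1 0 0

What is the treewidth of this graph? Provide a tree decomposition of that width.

Every bag has size at most 3, so the width is 3 − 1 = 2 and tw(G) ≤ 2. The edges 5–7–2–4–6–1–3–5 form a cycle, so G is not a tree and its treewidth is at least 2. Combining the bounds, tw(G) = 2.

Treewidth 2.
One such decomposition:
Bags: B1 = {2, 5, 7}  B2 = {2, 4, 5}  B3 = {4, 5, 6}  B4 = {1, 5, 6}  B5 = {1, 3, 5}
Tree: B1–B2, B2–B3, B3–B4, B4–B5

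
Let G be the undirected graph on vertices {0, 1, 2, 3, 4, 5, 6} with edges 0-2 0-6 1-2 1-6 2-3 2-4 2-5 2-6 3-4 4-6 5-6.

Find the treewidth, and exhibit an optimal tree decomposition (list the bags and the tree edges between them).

The largest bag has 3 vertices, giving width 2; this decomposition certifies tw(G) ≤ 2. On the other hand G contains the 3-clique {2, 3, 4}. A clique must lie in a single bag of any decomposition, so no decomposition can have width below 2. Combining the bounds, tw(G) = 2.

Treewidth 2.
Bags: B1 = {1, 2, 6}  B2 = {2, 4, 6}  B3 = {2, 5, 6}  B4 = {2, 3, 4}  B5 = {0, 2, 6}
Tree: B1–B2, B2–B3, B2–B4, B3–B5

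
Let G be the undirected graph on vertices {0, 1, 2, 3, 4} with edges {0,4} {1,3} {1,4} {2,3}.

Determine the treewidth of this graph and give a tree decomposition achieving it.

Treewidth 1.
One optimal decomposition is:
Bags: B1 = {2, 3}  B2 = {1, 3}  B3 = {1, 4}  B4 = {0, 4}
Tree: B1–B2, B2–B3, B3–B4

The largest bag has 2 vertices, giving width 1; this decomposition certifies tw(G) ≤ 1. Any graph with an edge has treewidth ≥ 1, and G has the edge 2–3. Combining the bounds, tw(G) = 1.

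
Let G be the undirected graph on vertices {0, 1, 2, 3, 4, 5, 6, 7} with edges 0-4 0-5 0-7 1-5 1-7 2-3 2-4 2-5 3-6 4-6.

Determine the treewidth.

A width-2 tree decomposition is:
Bags: B1 = {0, 1, 7}  B2 = {0, 1, 5}  B3 = {0, 4, 5}  B4 = {2, 4, 5}  B5 = {2, 4, 6}  B6 = {2, 3, 6}
Tree: B1–B2, B2–B3, B3–B4, B4–B5, B5–B6
Each bag holds 3 vertices, so the decomposition has width 2, which upper-bounds the treewidth. For the lower bound, G contains the cycle 7–1–5–0–7, so G is not a forest; only forests have treewidth ≤ 1, hence tw(G) ≥ 2. Therefore the treewidth is 2.

2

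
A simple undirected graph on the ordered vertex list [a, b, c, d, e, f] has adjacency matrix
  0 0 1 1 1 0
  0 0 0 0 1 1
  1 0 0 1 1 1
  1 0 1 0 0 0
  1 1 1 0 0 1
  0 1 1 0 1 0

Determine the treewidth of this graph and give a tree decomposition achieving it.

Treewidth 2.
Bags: B1 = {c, e, f}  B2 = {a, c, e}  B3 = {a, c, d}  B4 = {b, e, f}
Tree: B1–B2, B2–B3, B1–B4

Each bag holds 3 vertices, so the decomposition has width 2, which upper-bounds the treewidth. On the other hand G contains the 3-clique {a, c, d}. A clique must lie in a single bag of any decomposition, so no decomposition can have width below 2. Hence tw(G) = 2 exactly.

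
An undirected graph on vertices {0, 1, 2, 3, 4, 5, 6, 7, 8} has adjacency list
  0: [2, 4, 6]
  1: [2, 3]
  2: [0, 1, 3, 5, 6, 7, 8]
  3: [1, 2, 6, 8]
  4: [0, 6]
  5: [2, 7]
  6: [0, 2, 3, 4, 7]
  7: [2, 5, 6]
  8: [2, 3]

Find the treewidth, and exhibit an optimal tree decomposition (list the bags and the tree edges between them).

Every bag has size at most 3, so the width is 3 − 1 = 2 and tw(G) ≤ 2. On the other hand G contains the 3-clique {0, 2, 6}. A clique must lie in a single bag of any decomposition, so no decomposition can have width below 2. The upper and lower bounds meet at 2, so that is the treewidth.

Treewidth 2.
Bags: B1 = {2, 3, 6}  B2 = {0, 2, 6}  B3 = {2, 6, 7}  B4 = {0, 4, 6}  B5 = {2, 3, 8}  B6 = {2, 5, 7}  B7 = {1, 2, 3}
Tree: B1–B2, B1–B3, B2–B4, B1–B5, B3–B6, B1–B7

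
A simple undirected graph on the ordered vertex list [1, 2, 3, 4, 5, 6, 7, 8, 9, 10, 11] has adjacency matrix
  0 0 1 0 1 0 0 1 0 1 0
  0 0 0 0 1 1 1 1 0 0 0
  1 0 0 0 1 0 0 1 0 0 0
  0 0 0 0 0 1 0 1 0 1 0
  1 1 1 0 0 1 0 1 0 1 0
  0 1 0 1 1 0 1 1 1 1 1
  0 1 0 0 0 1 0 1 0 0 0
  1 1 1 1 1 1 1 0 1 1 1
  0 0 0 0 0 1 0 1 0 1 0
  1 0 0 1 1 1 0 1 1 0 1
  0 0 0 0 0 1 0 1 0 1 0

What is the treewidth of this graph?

3

A width-3 tree decomposition is:
Bags: B1 = {5, 6, 8, 10}  B2 = {1, 5, 8, 10}  B3 = {6, 8, 9, 10}  B4 = {4, 6, 8, 10}  B5 = {2, 5, 6, 8}  B6 = {1, 3, 5, 8}  B7 = {2, 6, 7, 8}  B8 = {6, 8, 10, 11}
Tree: B1–B2, B1–B3, B1–B4, B1–B5, B2–B6, B5–B7, B3–B8
The largest bag has 4 vertices, giving width 3; this decomposition certifies tw(G) ≤ 3. On the other hand G contains the 4-clique {1, 5, 8, 10}. A clique must lie in a single bag of any decomposition, so no decomposition can have width below 3. Combining the bounds, tw(G) = 3.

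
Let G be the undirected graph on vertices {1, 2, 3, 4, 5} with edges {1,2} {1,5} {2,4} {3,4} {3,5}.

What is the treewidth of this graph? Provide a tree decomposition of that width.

Every bag has size at most 3, so the width is 3 − 1 = 2 and tw(G) ≤ 2. For the lower bound, G contains the cycle 5–3–4–2–1–5, so G is not a forest; only forests have treewidth ≤ 1, hence tw(G) ≥ 2. The upper and lower bounds meet at 2, so that is the treewidth.

Treewidth 2.
One such decomposition:
Bags: B1 = {3, 4, 5}  B2 = {2, 4, 5}  B3 = {1, 2, 5}
Tree: B1–B2, B2–B3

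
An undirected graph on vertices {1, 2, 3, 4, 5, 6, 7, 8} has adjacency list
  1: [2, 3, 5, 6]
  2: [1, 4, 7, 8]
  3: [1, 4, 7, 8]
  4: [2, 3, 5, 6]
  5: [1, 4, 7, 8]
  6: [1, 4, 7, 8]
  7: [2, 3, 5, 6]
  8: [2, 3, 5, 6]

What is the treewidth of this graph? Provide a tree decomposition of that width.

Treewidth 4.
Bags: B1 = {1, 2, 3, 5, 6}  B2 = {2, 3, 5, 6, 7}  B3 = {2, 3, 5, 6, 8}  B4 = {2, 3, 4, 5, 6}
Tree: B1–B2, B2–B3, B3–B4

Each bag holds 5 vertices, so the decomposition has width 4, which upper-bounds the treewidth. For the lower bound: the 5 vertex sets {1,3}, {2,7}, {5,8}, {6}, {4} are disjoint, each induces a connected subgraph, and every pair is joined by at least one edge of G. Contracting each set to a single vertex therefore yields K_{5} as a minor, and since treewidth is minor-monotone, tw(G) ≥ tw(K_{5}) = 4. Combining the bounds, tw(G) = 4.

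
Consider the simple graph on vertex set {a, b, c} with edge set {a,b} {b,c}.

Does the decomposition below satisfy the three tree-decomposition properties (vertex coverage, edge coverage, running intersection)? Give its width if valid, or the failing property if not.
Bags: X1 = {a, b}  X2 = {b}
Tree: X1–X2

No — vertex c appears in no bag.

A tree decomposition must satisfy three properties: every vertex lies in some bag; for every edge, both endpoints lie together in some bag; and for every vertex, the bags containing it form a connected subtree. Here vertex c appears in no bag, so the decomposition is invalid.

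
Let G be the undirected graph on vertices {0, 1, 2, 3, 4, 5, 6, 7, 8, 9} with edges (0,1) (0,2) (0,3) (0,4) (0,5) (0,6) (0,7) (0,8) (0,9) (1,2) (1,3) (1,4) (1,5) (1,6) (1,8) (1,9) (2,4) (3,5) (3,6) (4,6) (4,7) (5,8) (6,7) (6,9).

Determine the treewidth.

A width-3 tree decomposition is:
Bags: B1 = {0, 1, 2, 4}  B2 = {0, 1, 4, 6}  B3 = {0, 1, 6, 9}  B4 = {0, 1, 3, 6}  B5 = {0, 1, 3, 5}  B6 = {0, 4, 6, 7}  B7 = {0, 1, 5, 8}
Tree: B1–B2, B2–B3, B3–B4, B4–B5, B2–B6, B5–B7
Every bag has size at most 4, so the width is 4 − 1 = 3 and tw(G) ≤ 3. Conversely, {0, 1, 5, 8} is a clique of size 4, and the vertices of any clique must share a bag in every tree decomposition; so some bag has ≥ 4 vertices and tw(G) ≥ 3. Therefore the treewidth is 3.

3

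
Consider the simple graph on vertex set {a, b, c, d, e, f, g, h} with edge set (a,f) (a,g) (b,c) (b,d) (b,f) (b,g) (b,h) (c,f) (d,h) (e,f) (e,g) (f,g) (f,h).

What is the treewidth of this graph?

A width-2 tree decomposition is:
Bags: B1 = {b, f, g}  B2 = {b, f, h}  B3 = {e, f, g}  B4 = {b, c, f}  B5 = {a, f, g}  B6 = {b, d, h}
Tree: B1–B2, B1–B3, B2–B4, B1–B5, B2–B6
Every bag has size at most 3, so the width is 3 − 1 = 2 and tw(G) ≤ 2. On the other hand G contains the 3-clique {b, d, h}. A clique must lie in a single bag of any decomposition, so no decomposition can have width below 2. Combining the bounds, tw(G) = 2.

2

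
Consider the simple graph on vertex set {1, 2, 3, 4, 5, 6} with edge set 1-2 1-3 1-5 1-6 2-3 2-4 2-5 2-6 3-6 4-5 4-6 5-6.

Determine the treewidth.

A width-3 tree decomposition is:
Bags: B1 = {1, 2, 5, 6}  B2 = {2, 4, 5, 6}  B3 = {1, 2, 3, 6}
Tree: B1–B2, B1–B3
The largest bag has 4 vertices, giving width 3; this decomposition certifies tw(G) ≤ 3. For the lower bound, the 4 vertices {1, 2, 3, 6} are pairwise adjacent, and any tree decomposition puts a clique entirely inside one bag — forcing width ≥ 3. Therefore the treewidth is 3.

3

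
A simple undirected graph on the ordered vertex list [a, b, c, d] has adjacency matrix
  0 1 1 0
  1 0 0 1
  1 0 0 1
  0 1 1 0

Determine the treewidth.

2

A width-2 tree decomposition is:
Bags: B1 = {a, c, d}  B2 = {a, b, d}
Tree: B1–B2
Each bag holds 3 vertices, so the decomposition has width 2, which upper-bounds the treewidth. The edges d–c–a–b–d form a cycle, so G is not a tree and its treewidth is at least 2. Hence tw(G) = 2 exactly.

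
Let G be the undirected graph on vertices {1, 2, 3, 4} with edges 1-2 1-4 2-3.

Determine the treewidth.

A width-1 tree decomposition is:
Bags: B1 = {2, 3}  B2 = {1, 2}  B3 = {1, 4}
Tree: B1–B2, B2–B3
The largest bag has 2 vertices, giving width 1; this decomposition certifies tw(G) ≤ 1. G has an edge, so its treewidth is at least 1. Hence tw(G) = 1 exactly.

1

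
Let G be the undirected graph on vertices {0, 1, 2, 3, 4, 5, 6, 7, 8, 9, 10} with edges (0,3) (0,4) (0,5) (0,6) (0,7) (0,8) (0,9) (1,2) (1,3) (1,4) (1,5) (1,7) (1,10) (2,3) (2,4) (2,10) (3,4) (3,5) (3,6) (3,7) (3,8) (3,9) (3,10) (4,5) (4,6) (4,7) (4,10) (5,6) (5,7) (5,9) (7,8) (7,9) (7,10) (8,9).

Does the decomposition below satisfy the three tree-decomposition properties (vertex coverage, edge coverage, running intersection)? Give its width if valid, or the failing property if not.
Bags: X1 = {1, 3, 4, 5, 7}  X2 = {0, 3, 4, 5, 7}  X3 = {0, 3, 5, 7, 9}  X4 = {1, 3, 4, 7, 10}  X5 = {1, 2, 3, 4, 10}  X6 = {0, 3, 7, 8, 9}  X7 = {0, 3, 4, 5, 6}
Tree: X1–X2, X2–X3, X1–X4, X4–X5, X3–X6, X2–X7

Every vertex of G appears in some bag (union = {0, 1, 2, 3, 4, 5, 6, 7, 8, 9, 10}); every edge is covered by a bag; and for each vertex v the set of bags containing v is connected in the bag tree. The decomposition is therefore valid. The largest bag has 5 vertices, so the width is 4.

Yes; width 4.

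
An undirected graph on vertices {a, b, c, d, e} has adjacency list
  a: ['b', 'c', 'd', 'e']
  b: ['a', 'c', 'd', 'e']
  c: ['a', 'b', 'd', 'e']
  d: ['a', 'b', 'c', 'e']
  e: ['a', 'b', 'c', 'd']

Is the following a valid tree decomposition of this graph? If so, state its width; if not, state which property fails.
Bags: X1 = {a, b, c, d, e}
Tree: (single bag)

Vertex coverage: the bags together contain {a, b, c, d, e}, the full vertex set. Edge coverage: each edge of G has both endpoints in at least one bag. Running intersection: for every vertex, the bags containing it form a connected subtree. All three properties hold, so this is a valid tree decomposition of width max|bag| − 1 = 4, and hence tw(G) ≤ 4.

Yes; width 4.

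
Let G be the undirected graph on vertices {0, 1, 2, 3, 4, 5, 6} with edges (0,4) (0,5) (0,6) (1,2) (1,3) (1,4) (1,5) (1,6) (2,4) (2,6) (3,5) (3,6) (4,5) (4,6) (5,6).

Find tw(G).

3

A width-3 tree decomposition is:
Bags: B1 = {1, 3, 5, 6}  B2 = {1, 4, 5, 6}  B3 = {0, 4, 5, 6}  B4 = {1, 2, 4, 6}
Tree: B1–B2, B2–B3, B2–B4
Each bag holds 4 vertices, so the decomposition has width 3, which upper-bounds the treewidth. On the other hand G contains the 4-clique {0, 4, 5, 6}. A clique must lie in a single bag of any decomposition, so no decomposition can have width below 3. Hence tw(G) = 3 exactly.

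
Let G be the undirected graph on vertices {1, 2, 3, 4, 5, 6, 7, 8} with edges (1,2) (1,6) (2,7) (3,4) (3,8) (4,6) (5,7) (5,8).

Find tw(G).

2

A width-2 tree decomposition is:
Bags: B1 = {1, 2, 6}  B2 = {2, 6, 7}  B3 = {5, 6, 7}  B4 = {5, 6, 8}  B5 = {3, 6, 8}  B6 = {3, 4, 6}
Tree: B1–B2, B2–B3, B3–B4, B4–B5, B5–B6
Every bag has size at most 3, so the width is 3 − 1 = 2 and tw(G) ≤ 2. The edges 6–1–2–7–5–8–3–4–6 form a cycle, so G is not a tree and its treewidth is at least 2. Hence tw(G) = 2 exactly.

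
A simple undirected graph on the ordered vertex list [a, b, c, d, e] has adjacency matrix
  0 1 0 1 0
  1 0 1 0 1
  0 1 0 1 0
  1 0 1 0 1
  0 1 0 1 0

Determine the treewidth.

2

A width-2 tree decomposition is:
Bags: B1 = {b, d, e}  B2 = {a, b, d}  B3 = {b, c, d}
Tree: B1–B2, B2–B3
The largest bag has 3 vertices, giving width 2; this decomposition certifies tw(G) ≤ 2. Since b–e–d–a–b is a cycle in G, G is not acyclic. Forests are exactly the graphs of treewidth ≤ 1, so tw(G) ≥ 2. Hence tw(G) = 2 exactly.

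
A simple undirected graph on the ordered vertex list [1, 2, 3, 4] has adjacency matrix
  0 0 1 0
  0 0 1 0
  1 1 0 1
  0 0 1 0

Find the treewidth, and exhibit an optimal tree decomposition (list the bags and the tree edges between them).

Each bag holds 2 vertices, so the decomposition has width 1, which upper-bounds the treewidth. Since G has at least one edge (e.g. 3–1), it is not an edgeless graph, so tw(G) ≥ 1. The upper and lower bounds meet at 1, so that is the treewidth.

Treewidth 1.
One such decomposition:
Bags: B1 = {1, 3}  B2 = {2, 3}  B3 = {3, 4}
Tree: B1–B2, B2–B3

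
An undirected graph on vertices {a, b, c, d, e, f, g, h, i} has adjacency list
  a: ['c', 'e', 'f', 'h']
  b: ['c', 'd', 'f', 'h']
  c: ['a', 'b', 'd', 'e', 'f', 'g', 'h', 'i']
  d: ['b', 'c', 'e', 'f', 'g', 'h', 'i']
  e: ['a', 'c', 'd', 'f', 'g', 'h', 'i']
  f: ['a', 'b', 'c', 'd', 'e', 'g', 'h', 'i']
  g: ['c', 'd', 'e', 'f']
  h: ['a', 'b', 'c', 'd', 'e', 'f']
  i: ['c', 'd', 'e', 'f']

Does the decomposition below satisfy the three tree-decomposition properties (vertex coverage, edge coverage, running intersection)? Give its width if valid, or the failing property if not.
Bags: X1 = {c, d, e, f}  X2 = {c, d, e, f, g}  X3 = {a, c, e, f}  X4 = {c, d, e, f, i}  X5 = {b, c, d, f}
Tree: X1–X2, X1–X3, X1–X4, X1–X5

A tree decomposition must satisfy three properties: every vertex lies in some bag; for every edge, both endpoints lie together in some bag; and for every vertex, the bags containing it form a connected subtree. Here vertex h appears in no bag, so the decomposition is invalid.

No — vertex h appears in no bag.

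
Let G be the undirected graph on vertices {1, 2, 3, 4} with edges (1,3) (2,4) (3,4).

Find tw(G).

1

A width-1 tree decomposition is:
Bags: B1 = {1, 3}  B2 = {3, 4}  B3 = {2, 4}
Tree: B1–B2, B2–B3
The largest bag has 2 vertices, giving width 1; this decomposition certifies tw(G) ≤ 1. Any graph with an edge has treewidth ≥ 1, and G has the edge 1–3. Combining the bounds, tw(G) = 1.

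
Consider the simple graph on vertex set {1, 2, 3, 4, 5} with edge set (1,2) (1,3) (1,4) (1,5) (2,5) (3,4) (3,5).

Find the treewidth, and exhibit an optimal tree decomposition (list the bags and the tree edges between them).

Treewidth 2.
One optimal decomposition is:
Bags: B1 = {1, 2, 5}  B2 = {1, 3, 5}  B3 = {1, 3, 4}
Tree: B1–B2, B2–B3

The largest bag has 3 vertices, giving width 2; this decomposition certifies tw(G) ≤ 2. For the lower bound, the 3 vertices {1, 2, 5} are pairwise adjacent, and any tree decomposition puts a clique entirely inside one bag — forcing width ≥ 2. Combining the bounds, tw(G) = 2.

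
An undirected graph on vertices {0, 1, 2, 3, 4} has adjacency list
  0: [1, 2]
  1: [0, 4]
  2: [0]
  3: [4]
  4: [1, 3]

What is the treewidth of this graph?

A width-1 tree decomposition is:
Bags: B1 = {3, 4}  B2 = {1, 4}  B3 = {0, 1}  B4 = {0, 2}
Tree: B1–B2, B2–B3, B3–B4
Each bag holds 2 vertices, so the decomposition has width 1, which upper-bounds the treewidth. Any graph with an edge has treewidth ≥ 1, and G has the edge 3–4. Therefore the treewidth is 1.

1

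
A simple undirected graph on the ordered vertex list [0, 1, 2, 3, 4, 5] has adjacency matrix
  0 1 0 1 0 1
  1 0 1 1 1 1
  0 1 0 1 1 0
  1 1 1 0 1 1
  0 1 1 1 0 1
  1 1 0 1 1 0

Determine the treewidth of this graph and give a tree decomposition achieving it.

Treewidth 3.
Bags: B1 = {1, 3, 4, 5}  B2 = {1, 2, 3, 4}  B3 = {0, 1, 3, 5}
Tree: B1–B2, B1–B3

The largest bag has 4 vertices, giving width 3; this decomposition certifies tw(G) ≤ 3. On the other hand G contains the 4-clique {0, 1, 3, 5}. A clique must lie in a single bag of any decomposition, so no decomposition can have width below 3. Combining the bounds, tw(G) = 3.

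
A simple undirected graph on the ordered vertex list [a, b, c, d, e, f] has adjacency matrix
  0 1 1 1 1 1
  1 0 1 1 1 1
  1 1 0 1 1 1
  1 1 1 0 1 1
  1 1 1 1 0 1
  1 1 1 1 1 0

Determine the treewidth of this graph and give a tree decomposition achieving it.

Treewidth 5.
Bags: B1 = {a, b, c, d, e, f}
Tree: (single bag)

With just one bag of size 6, the width is 6 − 1 = 5, so tw(G) ≤ 5. On the other hand G contains the 6-clique {a, b, c, d, e, f}. A clique must lie in a single bag of any decomposition, so no decomposition can have width below 5. Hence tw(G) = 5 exactly.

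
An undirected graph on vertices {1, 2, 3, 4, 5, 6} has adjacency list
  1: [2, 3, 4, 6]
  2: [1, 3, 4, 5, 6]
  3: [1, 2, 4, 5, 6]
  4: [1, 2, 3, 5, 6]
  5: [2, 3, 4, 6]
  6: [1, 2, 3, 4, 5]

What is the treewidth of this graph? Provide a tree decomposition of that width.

Each bag holds 5 vertices, so the decomposition has width 4, which upper-bounds the treewidth. For the lower bound, the 5 vertices {1, 2, 3, 4, 6} are pairwise adjacent, and any tree decomposition puts a clique entirely inside one bag — forcing width ≥ 4. Combining the bounds, tw(G) = 4.

Treewidth 4.
One such decomposition:
Bags: B1 = {1, 2, 3, 4, 6}  B2 = {2, 3, 4, 5, 6}
Tree: B1–B2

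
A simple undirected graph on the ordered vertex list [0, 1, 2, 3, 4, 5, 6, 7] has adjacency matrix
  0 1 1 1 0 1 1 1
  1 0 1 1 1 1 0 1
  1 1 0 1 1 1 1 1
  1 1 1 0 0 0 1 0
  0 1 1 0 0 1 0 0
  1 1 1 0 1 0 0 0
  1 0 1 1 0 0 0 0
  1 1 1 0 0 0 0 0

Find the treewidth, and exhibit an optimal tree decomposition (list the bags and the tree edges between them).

The largest bag has 4 vertices, giving width 3; this decomposition certifies tw(G) ≤ 3. Conversely, {0, 1, 2, 3} is a clique of size 4, and the vertices of any clique must share a bag in every tree decomposition; so some bag has ≥ 4 vertices and tw(G) ≥ 3. Hence tw(G) = 3 exactly.

Treewidth 3.
One such decomposition:
Bags: B1 = {0, 1, 2, 3}  B2 = {0, 1, 2, 7}  B3 = {0, 1, 2, 5}  B4 = {1, 2, 4, 5}  B5 = {0, 2, 3, 6}
Tree: B1–B2, B1–B3, B3–B4, B1–B5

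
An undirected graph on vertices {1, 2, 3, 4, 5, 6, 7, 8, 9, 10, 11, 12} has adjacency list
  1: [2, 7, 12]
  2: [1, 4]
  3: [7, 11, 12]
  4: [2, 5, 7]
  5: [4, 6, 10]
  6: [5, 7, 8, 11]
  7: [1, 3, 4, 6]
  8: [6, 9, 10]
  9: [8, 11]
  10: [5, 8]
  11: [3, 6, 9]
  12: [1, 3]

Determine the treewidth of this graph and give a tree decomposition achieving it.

Every bag has size at most 4, so the width is 4 − 1 = 3 and tw(G) ≤ 3. For the lower bound: the 4 vertex sets {8,9,10}, {5}, {6}, {3,4,7,11} are disjoint, each induces a connected subgraph, and every pair is joined by at least one edge of G. Contracting each set to a single vertex therefore yields K_{4} as a minor, and since treewidth is minor-monotone, tw(G) ≥ tw(K_{4}) = 3. The upper and lower bounds meet at 3, so that is the treewidth.

Treewidth 3.
One such decomposition:
Bags: B1 = {5, 8, 9, 10}  B2 = {5, 6, 8, 9}  B3 = {5, 6, 9, 11}  B4 = {4, 5, 6, 11}  B5 = {4, 6, 7, 11}  B6 = {3, 4, 7, 11}  B7 = {2, 3, 4, 7}  B8 = {1, 2, 3, 7}  B9 = {1, 2, 3, 12}
Tree: B1–B2, B2–B3, B3–B4, B4–B5, B5–B6, B6–B7, B7–B8, B8–B9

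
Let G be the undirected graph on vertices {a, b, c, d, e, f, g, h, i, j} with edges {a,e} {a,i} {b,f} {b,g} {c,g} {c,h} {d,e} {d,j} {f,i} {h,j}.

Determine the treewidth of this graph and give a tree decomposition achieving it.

Every bag has size at most 3, so the width is 3 − 1 = 2 and tw(G) ≤ 2. The edges d–e–a–i–f–b–g–c–h–j–d form a cycle, so G is not a tree and its treewidth is at least 2. Hence tw(G) = 2 exactly.

Treewidth 2.
One such decomposition:
Bags: B1 = {a, d, e}  B2 = {a, d, i}  B3 = {d, f, i}  B4 = {b, d, f}  B5 = {b, d, g}  B6 = {c, d, g}  B7 = {c, d, h}  B8 = {d, h, j}
Tree: B1–B2, B2–B3, B3–B4, B4–B5, B5–B6, B6–B7, B7–B8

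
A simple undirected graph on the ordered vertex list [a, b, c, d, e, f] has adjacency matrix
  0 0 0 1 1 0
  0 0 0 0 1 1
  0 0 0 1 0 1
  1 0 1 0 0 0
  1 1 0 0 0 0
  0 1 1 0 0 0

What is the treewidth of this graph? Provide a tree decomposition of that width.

The largest bag has 3 vertices, giving width 2; this decomposition certifies tw(G) ≤ 2. Since a–e–b–f–c–d–a is a cycle in G, G is not acyclic. Forests are exactly the graphs of treewidth ≤ 1, so tw(G) ≥ 2. Combining the bounds, tw(G) = 2.

Treewidth 2.
One such decomposition:
Bags: B1 = {a, b, e}  B2 = {a, b, f}  B3 = {a, c, f}  B4 = {a, c, d}
Tree: B1–B2, B2–B3, B3–B4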